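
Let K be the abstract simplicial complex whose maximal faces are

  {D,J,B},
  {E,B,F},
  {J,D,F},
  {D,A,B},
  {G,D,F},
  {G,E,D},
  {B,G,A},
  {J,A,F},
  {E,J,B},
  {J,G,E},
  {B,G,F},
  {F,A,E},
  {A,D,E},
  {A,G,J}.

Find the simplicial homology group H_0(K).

H_0 = Z.

Fix the vertex order A < B < D < E < F < G < J and write every simplex with vertices in increasing order. Then dim K = 2 and the simplices of K are:

  0-simplices (7): A, B, D, E, F, G, J
  1-simplices (21): AB, AD, AE, AF, AG, AJ, BD, BE, BF, BG, BJ, DE, DF, DG, DJ, EF, EG, EJ, FG, FJ, GJ
  2-simplices (14): ABD, ABG, ADE, AEF, AFJ, AGJ, BDJ, BEF, BEJ, BFG, DEG, DFG, DFJ, EGJ

giving chain groups C_0 ≅ Z^7, C_1 ≅ Z^21, C_2 ≅ Z^14.

∂_1: C_1 → C_0 maps an edge to its endpoints' difference, ∂[p,q] = q − p.
This gives a 7×21 integer matrix of rank 6; reducing to Smith normal form yields diagonal entries (1,1,1,1,1,1).

The boundary map ∂_2: C_2 → C_1 acts by ∂[p,q,r] = [q,r] − [p,r] + [p,q]. For instance
  ∂BFG = FG − BG + BF,
  ∂DFG = FG − DG + DF.
The resulting 21×14 matrix has rank 13, and its Smith normal form has invariant factors (1,1,1,1,1,1,1,1,1,1,1,1,1).

Now H_k = ker ∂_k / im ∂_{k+1}, so:

  H_0: rank C_0 − rank ∂_1 = 7 − 6 = 1, and the invariant factors of ∂_1 are all 1, so H_0 ≅ Z.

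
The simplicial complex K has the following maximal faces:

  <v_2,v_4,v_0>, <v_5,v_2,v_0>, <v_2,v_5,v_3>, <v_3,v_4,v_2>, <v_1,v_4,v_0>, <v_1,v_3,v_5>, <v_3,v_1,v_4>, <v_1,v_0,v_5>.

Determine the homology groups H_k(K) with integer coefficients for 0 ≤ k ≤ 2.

We work with the vertex ordering v_0 < v_1 < v_2 < v_3 < v_4 < v_5. The simplices of K, each written with vertices in increasing order, are:

  0-simplices (6): [v_0], [v_1], [v_2], [v_3], [v_4], [v_5]
  1-simplices (12): [v_0,v_1], [v_0,v_2], [v_0,v_4], [v_0,v_5], [v_1,v_3], [v_1,v_4], [v_1,v_5], [v_2,v_3], [v_2,v_4], [v_2,v_5], [v_3,v_4], [v_3,v_5]
  2-simplices (8): [v_0,v_1,v_4], [v_0,v_1,v_5], [v_0,v_2,v_4], [v_0,v_2,v_5], [v_1,v_3,v_4], [v_1,v_3,v_5], [v_2,v_3,v_4], [v_2,v_3,v_5]

Hence C_0 ≅ Z^6, C_1 ≅ Z^12, C_2 ≅ Z^8.

Boundary ∂_1: C_1 → C_0 maps an edge to its endpoints' difference, ∂[p,q] = q − p. For instance
  ∂[v_0,v_5] = [v_5] − [v_0].
The 6×12 boundary matrix has rank 5 and Smith normal form diag(1,1,1,1,1).

The boundary map ∂_2: C_2 → C_1 sends each 2-simplex [p,q,r] to [q,r] − [p,r] + [p,q]. For instance
  ∂[v_0,v_2,v_4] = [v_2,v_4] − [v_0,v_4] + [v_0,v_2],
  ∂[v_0,v_1,v_5] = [v_1,v_5] − [v_0,v_5] + [v_0,v_1].
The resulting 12×8 matrix has rank 7, and its Smith normal form has invariant factors (1,1,1,1,1,1,1).

Reading off H_k = ker ∂_k / im ∂_{k+1}:

  H_0: rank C_0 − rank ∂_1 = 6 − 5 = 1, and the invariant factors of ∂_1 are all 1, so H_0 ≅ Z.
  H_1: rank ker ∂_1 − rank ∂_2 = (12 − 5) − 7 = 0, and the invariant factors of ∂_2 are all 1, so H_1 ≅ 0.
  H_2: rank ker ∂_2 − rank ∂_3 = (8 − 7) − 0 = 1, and there is no ∂_3, so H_2 ≅ Z.

(K is a triangulation of the 2-sphere S^2.)

H_0 ≅ Z,  H_1 = 0,  H_2 ≅ Z.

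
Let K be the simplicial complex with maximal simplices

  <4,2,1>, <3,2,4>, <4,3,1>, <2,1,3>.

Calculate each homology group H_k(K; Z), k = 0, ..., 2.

Fix the vertex order 1 < 2 < 3 < 4 and write every simplex with vertices in increasing order. Then dim K = 2 and the simplices of K are:

  0-simplices (4): [1], [2], [3], [4]
  1-simplices (6): [1,2], [1,3], [1,4], [2,3], [2,4], [3,4]
  2-simplices (4): [1,2,3], [1,2,4], [1,3,4], [2,3,4]

so the chain groups are C_0 ≅ Z^4, C_1 ≅ Z^6, C_2 ≅ Z^4.

∂_1: C_1 → C_0 is given by ∂[p,q] = [q] − [p]. For instance
  ∂[1,2] = [2] − [1].
The 4×6 boundary matrix has rank 3 and Smith normal form diag(1,1,1).

Boundary ∂_2: C_2 → C_1 maps a triangle to the signed sum of its edges. For instance
  ∂[1,3,4] = [3,4] − [1,4] + [1,3],
  ∂[1,2,3] = [2,3] − [1,3] + [1,2].
This gives a 6×4 integer matrix of rank 3; reducing to Smith normal form yields diagonal entries (1,1,1).

Computing H_k = (kernel of ∂_k) / (image of ∂_{k+1}):

  H_0: rank C_0 − rank ∂_1 = 4 − 3 = 1, and the invariant factors of ∂_1 are all 1, so H_0 ≅ Z.
  H_1: rank ker ∂_1 − rank ∂_2 = (6 − 3) − 3 = 0, and the invariant factors of ∂_2 are all 1, so H_1 ≅ 0.
  H_2: rank ker ∂_2 − rank ∂_3 = (4 − 3) − 0 = 1, and there is no ∂_3, so H_2 ≅ Z.

As a check, the Euler characteristic is 4 − 6 + 4 = 2, which agrees with 1 − 0 + 1 = 2.

H_0 = Z,  H_1 = 0,  H_2 = Z.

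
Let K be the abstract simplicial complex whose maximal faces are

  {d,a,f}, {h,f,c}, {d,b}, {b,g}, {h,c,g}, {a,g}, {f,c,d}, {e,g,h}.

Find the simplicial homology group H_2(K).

H_2 = 0.

Order the vertices as a < b < c < d < e < f < g < h. Listing each simplex with vertices in this order, K has dimension 2 with simplices:

  0-simplices (8): a, b, c, d, e, f, g, h
  1-simplices (14): ad, af, ag, bd, bg, cd, cf, cg, ch, df, eg, eh, fh, gh
  2-simplices (5): adf, cdf, cfh, cgh, egh

so the chain groups are C_0 ≅ Z^8, C_1 ≅ Z^14, C_2 ≅ Z^5.

∂_1: C_1 → C_0 is given by ∂[p,q] = [q] − [p]. For instance
  ∂cg = g − c.
The resulting 8×14 matrix has rank 7, and its Smith normal form has invariant factors (1,1,1,1,1,1,1).

Boundary ∂_2: C_2 → C_1 sends each 2-simplex [p,q,r] to [q,r] − [p,r] + [p,q]. For instance
  ∂cgh = gh − ch + cg,
  ∂adf = df − af + ad.
The 14×5 boundary matrix has rank 5 and Smith normal form diag(1,1,1,1,1).

Now H_k = ker ∂_k / im ∂_{k+1}, so:

  H_2: rank ker ∂_2 − rank ∂_3 = (5 − 5) − 0 = 0, and there is no ∂_3, so H_2 ≅ 0.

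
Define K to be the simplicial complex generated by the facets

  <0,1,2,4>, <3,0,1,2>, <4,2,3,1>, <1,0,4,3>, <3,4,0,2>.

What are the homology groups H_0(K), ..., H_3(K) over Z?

H_0 ≅ Z,  H_1 = 0,  H_2 = 0,  H_3 ≅ Z.

We work with the vertex ordering 0 < 1 < 2 < 3 < 4. The simplices of K, each written with vertices in increasing order, are:

  0-simplices (5): [0], [1], [2], [3], [4]
  1-simplices (10): [0,1], [0,2], [0,3], [0,4], [1,2], [1,3], [1,4], [2,3], [2,4], [3,4]
  2-simplices (10): [0,1,2], [0,1,3], [0,1,4], [0,2,3], [0,2,4], [0,3,4], [1,2,3], [1,2,4], [1,3,4], [2,3,4]
  3-simplices (5): [0,1,2,3], [0,1,2,4], [0,1,3,4], [0,2,3,4], [1,2,3,4]

Hence C_0 ≅ Z^5, C_1 ≅ Z^10, C_2 ≅ Z^10, C_3 ≅ Z^5.

The boundary map ∂_1: C_1 → C_0 is given by ∂[p,q] = [q] − [p]. For instance
  ∂[0,2] = [2] − [0].
This gives a 5×10 integer matrix of rank 4; reducing to Smith normal form yields diagonal entries (1,1,1,1).

∂_2: C_2 → C_1 sends each 2-simplex [p,q,r] to [q,r] − [p,r] + [p,q]. For instance
  ∂[0,1,2] = [1,2] − [0,2] + [0,1],
  ∂[1,3,4] = [3,4] − [1,4] + [1,3].
This gives a 10×10 integer matrix of rank 6; reducing to Smith normal form yields diagonal entries (1,1,1,1,1,1).

∂_3: C_3 → C_2 sends each 3-simplex σ to the alternating sum Σ_i (−1)^i (σ with its i-th vertex removed). For instance
  ∂[0,2,3,4] = [2,3,4] − [0,3,4] + [0,2,4] − [0,2,3],
  ∂[1,2,3,4] = [2,3,4] − [1,3,4] + [1,2,4] − [1,2,3].
This gives a 10×5 integer matrix of rank 4; reducing to Smith normal form yields diagonal entries (1,1,1,1).

From H_k ≅ ker(∂_k) / im(∂_{k+1}) we obtain:

  H_0: rank C_0 − rank ∂_1 = 5 − 4 = 1, and the invariant factors of ∂_1 are all 1, so H_0 = Z.
  H_1: rank ker ∂_1 − rank ∂_2 = (10 − 4) − 6 = 0, and the invariant factors of ∂_2 are all 1, so H_1 = 0.
  H_2: rank ker ∂_2 − rank ∂_3 = (10 − 6) − 4 = 0, and the invariant factors of ∂_3 are all 1, so H_2 = 0.
  H_3: rank ker ∂_3 − rank ∂_4 = (5 − 4) − 0 = 1, and there is no ∂_4, so H_3 = Z.

As a check, the Euler characteristic is 5 − 10 + 10 − 5 = 0, which agrees with 1 − 0 + 0 − 1 = 0.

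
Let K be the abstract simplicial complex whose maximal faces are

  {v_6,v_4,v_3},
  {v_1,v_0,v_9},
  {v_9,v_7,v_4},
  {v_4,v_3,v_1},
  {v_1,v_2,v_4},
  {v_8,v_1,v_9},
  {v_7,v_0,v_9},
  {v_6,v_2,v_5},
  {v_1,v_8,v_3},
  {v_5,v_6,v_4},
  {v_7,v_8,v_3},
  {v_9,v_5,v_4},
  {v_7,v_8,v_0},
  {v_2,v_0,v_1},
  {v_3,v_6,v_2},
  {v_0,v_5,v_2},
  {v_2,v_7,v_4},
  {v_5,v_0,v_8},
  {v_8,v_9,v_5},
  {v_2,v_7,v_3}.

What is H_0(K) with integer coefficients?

We work with the vertex ordering v_0 < v_1 < v_2 < v_3 < v_4 < v_5 < v_6 < v_7 < v_8 < v_9. The simplices of K, each written with vertices in increasing order, are:

  0-simplices (10): [v_0], [v_1], [v_2], [v_3], [v_4], [v_5], [v_6], [v_7], [v_8], [v_9]
  1-simplices (30): (30 of them)
  2-simplices (20): (20 of them)

Hence C_0 ≅ Z^10, C_1 ≅ Z^30, C_2 ≅ Z^20.

∂_1: C_1 → C_0 is given by ∂[p,q] = [q] − [p]. For instance
  ∂[v_3,v_4] = [v_4] − [v_3].
The 10×30 boundary matrix has rank 9 and Smith normal form diag(1,1,1,1,1,1,1,1,1).

∂_2: C_2 → C_1 acts by ∂[p,q,r] = [q,r] − [p,r] + [p,q]. For instance
  ∂[v_0,v_1,v_2] = [v_1,v_2] − [v_0,v_2] + [v_0,v_1],
  ∂[v_0,v_1,v_9] = [v_1,v_9] − [v_0,v_9] + [v_0,v_1].
The resulting 30×20 matrix has rank 20, and its Smith normal form has invariant factors (1,1,1,1,1,1,1,1,1,1,1,1,1,1,1,1,1,1,1,2).

Computing H_k = (kernel of ∂_k) / (image of ∂_{k+1}):

  H_0: rank C_0 − rank ∂_1 = 10 − 9 = 1, and the invariant factors of ∂_1 are all 1, so H_0 ≅ Z.

(K is a triangulation of the Klein bottle.)

H_0 = Z.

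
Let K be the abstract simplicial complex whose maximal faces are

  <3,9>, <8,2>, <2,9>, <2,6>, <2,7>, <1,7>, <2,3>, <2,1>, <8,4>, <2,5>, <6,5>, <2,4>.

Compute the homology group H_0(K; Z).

Order the vertices as 1 < 2 < 3 < 4 < 5 < 6 < 7 < 8 < 9. Listing each simplex with vertices in this order, K has dimension 1 with simplices:

  0-simplices (9): [1], [2], [3], [4], [5], [6], [7], [8], [9]
  1-simplices (12): [1,2], [1,7], [2,3], [2,4], [2,5], [2,6], [2,7], [2,8], [2,9], [3,9], [4,8], [5,6]

so the chain groups are C_0 ≅ Z^9, C_1 ≅ Z^12.

∂_1: C_1 → C_0 sends each edge [p,q] (with p < q) to q − p. For instance
  ∂[2,7] = [7] − [2].
The 9×12 boundary matrix has rank 8 and Smith normal form diag(1,1,1,1,1,1,1,1).

From H_k ≅ ker(∂_k) / im(∂_{k+1}) we obtain:

  H_0: rank C_0 − rank ∂_1 = 9 − 8 = 1, and the invariant factors of ∂_1 are all 1, so H_0 ≅ Z.

(K is a triangulation of a wedge of 4 circles.)

H_0 ≅ Z.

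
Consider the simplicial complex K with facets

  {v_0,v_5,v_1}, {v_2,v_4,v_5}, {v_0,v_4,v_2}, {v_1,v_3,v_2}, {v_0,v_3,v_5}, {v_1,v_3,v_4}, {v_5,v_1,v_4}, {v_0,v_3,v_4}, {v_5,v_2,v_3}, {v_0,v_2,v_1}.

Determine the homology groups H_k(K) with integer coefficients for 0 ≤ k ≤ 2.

H_0 = Z,  H_1 = Z/2,  H_2 = 0.

Take the total order v_0 < v_1 < v_2 < v_3 < v_4 < v_5 on the vertex set. Then K (dimension 2) consists of the simplices:

  0-simplices (6): [v_0], [v_1], [v_2], [v_3], [v_4], [v_5]
  1-simplices (15): (15 of them)
  2-simplices (10): [v_0,v_1,v_2], [v_0,v_1,v_5], [v_0,v_2,v_4], [v_0,v_3,v_4], [v_0,v_3,v_5], [v_1,v_2,v_3], [v_1,v_3,v_4], [v_1,v_4,v_5], [v_2,v_3,v_5], [v_2,v_4,v_5]

giving chain groups C_0 ≅ Z^6, C_1 ≅ Z^15, C_2 ≅ Z^10.

The boundary map ∂_1: C_1 → C_0 maps an edge to its endpoints' difference, ∂[p,q] = q − p.
The 6×15 boundary matrix has rank 5 and Smith normal form diag(1,1,1,1,1).

Boundary ∂_2: C_2 → C_1 acts by ∂[p,q,r] = [q,r] − [p,r] + [p,q]. For instance
  ∂[v_0,v_2,v_4] = [v_2,v_4] − [v_0,v_4] + [v_0,v_2],
  ∂[v_0,v_3,v_4] = [v_3,v_4] − [v_0,v_4] + [v_0,v_3].
As a 15×10 matrix over Z this has rank 10, with invariant factors (1,1,1,1,1,1,1,1,1,2).

Computing H_k = (kernel of ∂_k) / (image of ∂_{k+1}):

  H_0: rank C_0 − rank ∂_1 = 6 − 5 = 1, and the invariant factors of ∂_1 are all 1, so H_0 = Z.
  H_1: rank ker ∂_1 − rank ∂_2 = (15 − 5) − 10 = 0, and ∂_2 has invariant factor 2 > 1, so H_1 = Z/2.
  H_2: rank ker ∂_2 − rank ∂_3 = (10 − 10) − 0 = 0, and there is no ∂_3, so H_2 = 0.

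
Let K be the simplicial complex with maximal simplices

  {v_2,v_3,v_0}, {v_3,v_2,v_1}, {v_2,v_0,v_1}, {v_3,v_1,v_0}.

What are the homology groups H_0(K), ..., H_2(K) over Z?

Take the total order v_0 < v_1 < v_2 < v_3 on the vertex set. Then K (dimension 2) consists of the simplices:

  0-simplices (4): [v_0], [v_1], [v_2], [v_3]
  1-simplices (6): [v_0,v_1], [v_0,v_2], [v_0,v_3], [v_1,v_2], [v_1,v_3], [v_2,v_3]
  2-simplices (4): [v_0,v_1,v_2], [v_0,v_1,v_3], [v_0,v_2,v_3], [v_1,v_2,v_3]

Hence C_0 ≅ Z^4, C_1 ≅ Z^6, C_2 ≅ Z^4.

The boundary map ∂_1: C_1 → C_0 maps an edge to its endpoints' difference, ∂[p,q] = q − p.
The resulting 4×6 matrix has rank 3, and its Smith normal form has invariant factors (1,1,1).

∂_2: C_2 → C_1 sends each 2-simplex [p,q,r] to [q,r] − [p,r] + [p,q]. For instance
  ∂[v_0,v_2,v_3] = [v_2,v_3] − [v_0,v_3] + [v_0,v_2],
  ∂[v_1,v_2,v_3] = [v_2,v_3] − [v_1,v_3] + [v_1,v_2].
As a 6×4 matrix over Z this has rank 3, with invariant factors (1,1,1).

Now H_k = ker ∂_k / im ∂_{k+1}, so:

  H_0: rank C_0 − rank ∂_1 = 4 − 3 = 1, and the invariant factors of ∂_1 are all 1, so H_0 ≅ Z.
  H_1: rank ker ∂_1 − rank ∂_2 = (6 − 3) − 3 = 0, and the invariant factors of ∂_2 are all 1, so H_1 ≅ 0.
  H_2: rank ker ∂_2 − rank ∂_3 = (4 − 3) − 0 = 1, and there is no ∂_3, so H_2 ≅ Z.

(K is a triangulation of the 2-sphere S^2.)

H_0 ≅ Z,  H_1 = 0,  H_2 ≅ Z.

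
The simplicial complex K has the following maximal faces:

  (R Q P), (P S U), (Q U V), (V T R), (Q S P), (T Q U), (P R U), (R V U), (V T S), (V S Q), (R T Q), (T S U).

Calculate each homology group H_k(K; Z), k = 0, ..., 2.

Fix the vertex order P < Q < R < S < T < U < V and write every simplex with vertices in increasing order. Then dim K = 2 and the simplices of K are:

  0-simplices (7): P, Q, R, S, T, U, V
  1-simplices (18): PQ, PR, PS, PU, QR, QS, QT, QU, QV, RT, RU, RV, ST, SU, SV, TU, TV, UV
  2-simplices (12): PQR, PQS, PRU, PSU, QRT, QSV, QTU, QUV, RTV, RUV, STU, STV

giving chain groups C_0 ≅ Z^7, C_1 ≅ Z^18, C_2 ≅ Z^12.

∂_1: C_1 → C_0 maps an edge to its endpoints' difference, ∂[p,q] = q − p. For instance
  ∂TU = U − T.
The resulting 7×18 matrix has rank 6, and its Smith normal form has invariant factors (1,1,1,1,1,1).

∂_2: C_2 → C_1 sends each 2-simplex [p,q,r] to [q,r] − [p,r] + [p,q]. For instance
  ∂RUV = UV − RV + RU,
  ∂PQS = QS − PS + PQ.
The resulting 18×12 matrix has rank 12, and its Smith normal form has invariant factors (1,1,1,1,1,1,1,1,1,1,1,2).

Now H_k = ker ∂_k / im ∂_{k+1}, so:

  H_0: rank C_0 − rank ∂_1 = 7 − 6 = 1, and the invariant factors of ∂_1 are all 1, so H_0 ≅ Z.
  H_1: rank ker ∂_1 − rank ∂_2 = (18 − 6) − 12 = 0, and ∂_2 has invariant factor 2 > 1, so H_1 ≅ Z/2.
  H_2: rank ker ∂_2 − rank ∂_3 = (12 − 12) − 0 = 0, and there is no ∂_3, so H_2 ≅ 0.

(K is a triangulation of the real projective plane RP^2.)

H_0 = Z,  H_1 = Z/2,  H_2 = 0.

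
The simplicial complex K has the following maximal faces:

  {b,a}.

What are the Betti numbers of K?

Fix the vertex order a < b and write every simplex with vertices in increasing order. Then dim K = 1 and the simplices of K are:

  0-simplices (2): a, b
  1-simplices (1): ab

giving chain groups C_0 ≅ Z^2, C_1 ≅ Z^1.

Boundary ∂_1: C_1 → C_0 is given by ∂[p,q] = [q] − [p]. For instance
  ∂ab = b − a.
This gives a 2×1 integer matrix of rank 1; reducing to Smith normal form yields diagonal entries (1).

From H_k ≅ ker(∂_k) / im(∂_{k+1}) we obtain:

  H_0: rank C_0 − rank ∂_1 = 2 − 1 = 1, and the invariant factors of ∂_1 are all 1, so H_0 ≅ Z.
  H_1: rank ker ∂_1 − rank ∂_2 = (1 − 1) − 0 = 0, and there is no ∂_2, so H_1 ≅ 0.

Hence the Betti numbers are b_0 = 1, b_1 = 0.

b_0 = 1, b_1 = 0.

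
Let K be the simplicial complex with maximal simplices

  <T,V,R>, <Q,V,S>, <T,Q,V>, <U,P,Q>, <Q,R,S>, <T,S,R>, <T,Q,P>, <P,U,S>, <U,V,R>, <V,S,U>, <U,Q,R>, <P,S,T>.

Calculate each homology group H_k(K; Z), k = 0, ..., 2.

K has 7 vertices, 18 edges, 12 triangles.
rank ∂_0 = 0, rank ∂_1 = 6 ⇒ b_0 = 7 − 0 − 6 = 1; all invariant factors of ∂_1 are 1 so no torsion. So H_0 ≅ Z.
rank ∂_1 = 6, rank ∂_2 = 12 ⇒ b_1 = 18 − 6 − 12 = 0; ∂_2 has invariant factor(s) [2] giving torsion. So H_1 ≅ Z_2.
rank ∂_2 = 12, rank ∂_3 = 0 ⇒ b_2 = 12 − 12 − 0 = 0. So H_2 ≅ 0.

H_0 ≅ Z,  H_1 ≅ Z_2,  H_2 = 0.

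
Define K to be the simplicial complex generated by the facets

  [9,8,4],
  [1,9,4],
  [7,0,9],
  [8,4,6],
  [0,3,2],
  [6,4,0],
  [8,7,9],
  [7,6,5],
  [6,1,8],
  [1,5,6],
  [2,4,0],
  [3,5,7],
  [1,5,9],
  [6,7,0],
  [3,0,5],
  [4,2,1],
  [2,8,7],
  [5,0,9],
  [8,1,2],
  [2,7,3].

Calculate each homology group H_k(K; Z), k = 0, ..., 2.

Take the total order 0 < 1 < 2 < 3 < 4 < 5 < 6 < 7 < 8 < 9 on the vertex set. Then K (dimension 2) consists of the simplices:

  0-simplices (10): [0], [1], [2], [3], [4], [5], [6], [7], [8], [9]
  1-simplices (30): (30 of them)
  2-simplices (20): (20 of them)

Hence C_0 ≅ Z^10, C_1 ≅ Z^30, C_2 ≅ Z^20.

Boundary ∂_1: C_1 → C_0 maps an edge to its endpoints' difference, ∂[p,q] = q − p. For instance
  ∂[0,6] = [6] − [0].
This gives a 10×30 integer matrix of rank 9; reducing to Smith normal form yields diagonal entries (1,1,1,1,1,1,1,1,1).

Boundary ∂_2: C_2 → C_1 maps a triangle to the signed sum of its edges. For instance
  ∂[1,2,4] = [2,4] − [1,4] + [1,2],
  ∂[1,6,8] = [6,8] − [1,8] + [1,6].
This gives a 30×20 integer matrix of rank 20; reducing to Smith normal form yields diagonal entries (1,1,1,1,1,1,1,1,1,1,1,1,1,1,1,1,1,1,1,2).

From H_k ≅ ker(∂_k) / im(∂_{k+1}) we obtain:

  H_0: rank C_0 − rank ∂_1 = 10 − 9 = 1, and the invariant factors of ∂_1 are all 1, so H_0 ≅ Z.
  H_1: rank ker ∂_1 − rank ∂_2 = (30 − 9) − 20 = 1, and ∂_2 has invariant factor 2 > 1, so H_1 ≅ Z ⊕ Z/2Z.
  H_2: rank ker ∂_2 − rank ∂_3 = (20 − 20) − 0 = 0, and there is no ∂_3, so H_2 ≅ 0.

As a check, the Euler characteristic is 10 − 30 + 20 = 0, which agrees with 1 − 1 + 0 = 0.
(K is a triangulation of the Klein bottle.)

H_0 ≅ Z,  H_1 ≅ Z ⊕ Z/2Z,  H_2 = 0.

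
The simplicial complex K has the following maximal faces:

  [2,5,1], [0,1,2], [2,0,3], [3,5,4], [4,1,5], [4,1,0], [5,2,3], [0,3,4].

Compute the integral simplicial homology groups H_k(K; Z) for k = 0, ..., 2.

H_0 ≅ Z,  H_1 = 0,  H_2 ≅ Z.

We work with the vertex ordering 0 < 1 < 2 < 3 < 4 < 5. The simplices of K, each written with vertices in increasing order, are:

  0-simplices (6): [0], [1], [2], [3], [4], [5]
  1-simplices (12): [0,1], [0,2], [0,3], [0,4], [1,2], [1,4], [1,5], [2,3], [2,5], [3,4], [3,5], [4,5]
  2-simplices (8): [0,1,2], [0,1,4], [0,2,3], [0,3,4], [1,2,5], [1,4,5], [2,3,5], [3,4,5]

Hence C_0 ≅ Z^6, C_1 ≅ Z^12, C_2 ≅ Z^8.

The boundary map ∂_1: C_1 → C_0 is given by ∂[p,q] = [q] − [p]. For instance
  ∂[1,2] = [2] − [1].
The resulting 6×12 matrix has rank 5, and its Smith normal form has invariant factors (1,1,1,1,1).

∂_2: C_2 → C_1 sends each 2-simplex [p,q,r] to [q,r] − [p,r] + [p,q]. For instance
  ∂[0,2,3] = [2,3] − [0,3] + [0,2],
  ∂[0,1,4] = [1,4] − [0,4] + [0,1].
As a 12×8 matrix over Z this has rank 7, with invariant factors (1,1,1,1,1,1,1).

Now H_k = ker ∂_k / im ∂_{k+1}, so:

  H_0: rank C_0 − rank ∂_1 = 6 − 5 = 1, and the invariant factors of ∂_1 are all 1, so H_0 = Z.
  H_1: rank ker ∂_1 − rank ∂_2 = (12 − 5) − 7 = 0, and the invariant factors of ∂_2 are all 1, so H_1 = 0.
  H_2: rank ker ∂_2 − rank ∂_3 = (8 − 7) − 0 = 1, and there is no ∂_3, so H_2 = Z.

(K is a triangulation of the 2-sphere S^2.)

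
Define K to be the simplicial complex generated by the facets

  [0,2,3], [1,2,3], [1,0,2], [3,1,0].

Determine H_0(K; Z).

H_0 = Z.

Fix the vertex order 0 < 1 < 2 < 3 and write every simplex with vertices in increasing order. Then dim K = 2 and the simplices of K are:

  0-simplices (4): [0], [1], [2], [3]
  1-simplices (6): [0,1], [0,2], [0,3], [1,2], [1,3], [2,3]
  2-simplices (4): [0,1,2], [0,1,3], [0,2,3], [1,2,3]

so the chain groups are C_0 ≅ Z^4, C_1 ≅ Z^6, C_2 ≅ Z^4.

The boundary map ∂_1: C_1 → C_0 maps an edge to its endpoints' difference, ∂[p,q] = q − p. For instance
  ∂[2,3] = [3] − [2].
As a 4×6 matrix over Z this has rank 3, with invariant factors (1,1,1).

∂_2: C_2 → C_1 sends each 2-simplex [p,q,r] to [q,r] − [p,r] + [p,q]. For instance
  ∂[0,1,3] = [1,3] − [0,3] + [0,1],
  ∂[0,2,3] = [2,3] − [0,3] + [0,2].
This gives a 6×4 integer matrix of rank 3; reducing to Smith normal form yields diagonal entries (1,1,1).

Reading off H_k = ker ∂_k / im ∂_{k+1}:

  H_0: rank C_0 − rank ∂_1 = 4 − 3 = 1, and the invariant factors of ∂_1 are all 1, so H_0 = Z.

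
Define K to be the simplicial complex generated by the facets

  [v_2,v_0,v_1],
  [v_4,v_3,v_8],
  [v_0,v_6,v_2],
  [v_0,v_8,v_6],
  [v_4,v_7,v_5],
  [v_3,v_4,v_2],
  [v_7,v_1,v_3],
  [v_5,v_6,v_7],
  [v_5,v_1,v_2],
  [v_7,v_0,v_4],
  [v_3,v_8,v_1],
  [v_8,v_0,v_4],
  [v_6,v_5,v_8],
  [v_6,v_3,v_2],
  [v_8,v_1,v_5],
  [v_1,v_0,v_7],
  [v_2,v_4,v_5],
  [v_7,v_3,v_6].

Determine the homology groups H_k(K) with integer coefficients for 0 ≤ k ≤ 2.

H_0 = Z,  H_1 = Z^2,  H_2 = Z.

Order the vertices as v_0 < v_1 < v_2 < v_3 < v_4 < v_5 < v_6 < v_7 < v_8. Listing each simplex with vertices in this order, K has dimension 2 with simplices:

  0-simplices (9): [v_0], [v_1], [v_2], [v_3], [v_4], [v_5], [v_6], [v_7], [v_8]
  1-simplices (27): (27 of them)
  2-simplices (18): (18 of them)

giving chain groups C_0 ≅ Z^9, C_1 ≅ Z^27, C_2 ≅ Z^18.

Boundary ∂_1: C_1 → C_0 sends each edge [p,q] (with p < q) to q − p.
As a 9×27 matrix over Z this has rank 8, with invariant factors (1,1,1,1,1,1,1,1).

Boundary ∂_2: C_2 → C_1 acts by ∂[p,q,r] = [q,r] − [p,r] + [p,q]. For instance
  ∂[v_3,v_6,v_7] = [v_6,v_7] − [v_3,v_7] + [v_3,v_6],
  ∂[v_0,v_4,v_8] = [v_4,v_8] − [v_0,v_8] + [v_0,v_4].
The 27×18 boundary matrix has rank 17 and Smith normal form diag(1,1,1,1,1,1,1,1,1,1,1,1,1,1,1,1,1).

Reading off H_k = ker ∂_k / im ∂_{k+1}:

  H_0: rank C_0 − rank ∂_1 = 9 − 8 = 1, and the invariant factors of ∂_1 are all 1, so H_0 ≅ Z.
  H_1: rank ker ∂_1 − rank ∂_2 = (27 − 8) − 17 = 2, and the invariant factors of ∂_2 are all 1, so H_1 ≅ Z^2.
  H_2: rank ker ∂_2 − rank ∂_3 = (18 − 17) − 0 = 1, and there is no ∂_3, so H_2 ≅ Z.

As a check, the Euler characteristic is 9 − 27 + 18 = 0, which agrees with 1 − 2 + 1 = 0.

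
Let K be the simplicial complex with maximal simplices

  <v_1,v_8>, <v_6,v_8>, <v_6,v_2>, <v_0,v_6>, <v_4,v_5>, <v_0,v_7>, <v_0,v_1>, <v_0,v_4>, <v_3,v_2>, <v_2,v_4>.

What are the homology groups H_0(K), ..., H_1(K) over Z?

K has 9 vertices, 10 edges.
rank ∂_0 = 0, rank ∂_1 = 8 ⇒ b_0 = 9 − 0 − 8 = 1; all invariant factors of ∂_1 are 1 so no torsion. So H_0 = Z.
rank ∂_1 = 8, rank ∂_2 = 0 ⇒ b_1 = 10 − 8 − 0 = 2. So H_1 = Z^2.

H_0 = Z,  H_1 = Z^2.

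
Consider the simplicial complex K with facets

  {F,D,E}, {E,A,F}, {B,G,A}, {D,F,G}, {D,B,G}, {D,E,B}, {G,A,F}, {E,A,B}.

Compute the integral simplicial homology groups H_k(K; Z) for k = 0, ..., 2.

Fix the vertex order A < B < D < E < F < G and write every simplex with vertices in increasing order. Then dim K = 2 and the simplices of K are:

  0-simplices (6): A, B, D, E, F, G
  1-simplices (12): AB, AE, AF, AG, BD, BE, BG, DE, DF, DG, EF, FG
  2-simplices (8): ABE, ABG, AEF, AFG, BDE, BDG, DEF, DFG

so the chain groups are C_0 ≅ Z^6, C_1 ≅ Z^12, C_2 ≅ Z^8.

Boundary ∂_1: C_1 → C_0 sends each edge [p,q] (with p < q) to q − p. For instance
  ∂DE = E − D.
The 6×12 boundary matrix has rank 5 and Smith normal form diag(1,1,1,1,1).

The boundary map ∂_2: C_2 → C_1 maps a triangle to the signed sum of its edges. For instance
  ∂BDG = DG − BG + BD,
  ∂DFG = FG − DG + DF.
The 12×8 boundary matrix has rank 7 and Smith normal form diag(1,1,1,1,1,1,1).

Now H_k = ker ∂_k / im ∂_{k+1}, so:

  H_0: rank C_0 − rank ∂_1 = 6 − 5 = 1, and the invariant factors of ∂_1 are all 1, so H_0 ≅ Z.
  H_1: rank ker ∂_1 − rank ∂_2 = (12 − 5) − 7 = 0, and the invariant factors of ∂_2 are all 1, so H_1 ≅ 0.
  H_2: rank ker ∂_2 − rank ∂_3 = (8 − 7) − 0 = 1, and there is no ∂_3, so H_2 ≅ Z.

H_0 ≅ Z,  H_1 = 0,  H_2 ≅ Z.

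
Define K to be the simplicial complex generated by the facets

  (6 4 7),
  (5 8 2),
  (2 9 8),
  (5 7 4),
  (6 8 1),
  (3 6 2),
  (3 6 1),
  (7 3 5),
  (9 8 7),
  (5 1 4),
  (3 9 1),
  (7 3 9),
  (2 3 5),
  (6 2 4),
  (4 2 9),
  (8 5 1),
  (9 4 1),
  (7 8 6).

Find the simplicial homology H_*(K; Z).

H_0 = Z,  H_1 = Z^2,  H_2 = Z.

Fix the vertex order 1 < 2 < 3 < 4 < 5 < 6 < 7 < 8 < 9 and write every simplex with vertices in increasing order. Then dim K = 2 and the simplices of K are:

  0-simplices (9): [1], [2], [3], [4], [5], [6], [7], [8], [9]
  1-simplices (27): (27 of them)
  2-simplices (18): [1,3,6], [1,3,9], [1,4,5], [1,4,9], [1,5,8], [1,6,8], [2,3,5], [2,3,6], [2,4,6], [2,4,9], [2,5,8], [2,8,9], [3,5,7], [3,7,9], [4,5,7], [4,6,7], [6,7,8], [7,8,9]

giving chain groups C_0 ≅ Z^9, C_1 ≅ Z^27, C_2 ≅ Z^18.

Boundary ∂_1: C_1 → C_0 is given by ∂[p,q] = [q] − [p]. For instance
  ∂[5,7] = [7] − [5].
As a 9×27 matrix over Z this has rank 8, with invariant factors (1,1,1,1,1,1,1,1).

The boundary map ∂_2: C_2 → C_1 sends each 2-simplex [p,q,r] to [q,r] − [p,r] + [p,q]. For instance
  ∂[1,4,9] = [4,9] − [1,9] + [1,4],
  ∂[1,4,5] = [4,5] − [1,5] + [1,4].
As a 27×18 matrix over Z this has rank 17, with invariant factors (1,1,1,1,1,1,1,1,1,1,1,1,1,1,1,1,1).

From H_k ≅ ker(∂_k) / im(∂_{k+1}) we obtain:

  H_0: rank C_0 − rank ∂_1 = 9 − 8 = 1, and the invariant factors of ∂_1 are all 1, so H_0 = Z.
  H_1: rank ker ∂_1 − rank ∂_2 = (27 − 8) − 17 = 2, and the invariant factors of ∂_2 are all 1, so H_1 = Z^2.
  H_2: rank ker ∂_2 − rank ∂_3 = (18 − 17) − 0 = 1, and there is no ∂_3, so H_2 = Z.

As a check, the Euler characteristic is 9 − 27 + 18 = 0, which agrees with 1 − 2 + 1 = 0.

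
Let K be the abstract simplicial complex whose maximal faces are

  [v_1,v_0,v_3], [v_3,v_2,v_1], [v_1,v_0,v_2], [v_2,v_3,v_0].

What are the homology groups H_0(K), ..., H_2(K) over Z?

Order the vertices as v_0 < v_1 < v_2 < v_3. Listing each simplex with vertices in this order, K has dimension 2 with simplices:

  0-simplices (4): [v_0], [v_1], [v_2], [v_3]
  1-simplices (6): [v_0,v_1], [v_0,v_2], [v_0,v_3], [v_1,v_2], [v_1,v_3], [v_2,v_3]
  2-simplices (4): [v_0,v_1,v_2], [v_0,v_1,v_3], [v_0,v_2,v_3], [v_1,v_2,v_3]

giving chain groups C_0 ≅ Z^4, C_1 ≅ Z^6, C_2 ≅ Z^4.

∂_1: C_1 → C_0 maps an edge to its endpoints' difference, ∂[p,q] = q − p.
The 4×6 boundary matrix has rank 3 and Smith normal form diag(1,1,1).

Boundary ∂_2: C_2 → C_1 acts by ∂[p,q,r] = [q,r] − [p,r] + [p,q]. For instance
  ∂[v_1,v_2,v_3] = [v_2,v_3] − [v_1,v_3] + [v_1,v_2],
  ∂[v_0,v_2,v_3] = [v_2,v_3] − [v_0,v_3] + [v_0,v_2].
As a 6×4 matrix over Z this has rank 3, with invariant factors (1,1,1).

Reading off H_k = ker ∂_k / im ∂_{k+1}:

  H_0: rank C_0 − rank ∂_1 = 4 − 3 = 1, and the invariant factors of ∂_1 are all 1, so H_0 = Z.
  H_1: rank ker ∂_1 − rank ∂_2 = (6 − 3) − 3 = 0, and the invariant factors of ∂_2 are all 1, so H_1 = 0.
  H_2: rank ker ∂_2 − rank ∂_3 = (4 − 3) − 0 = 1, and there is no ∂_3, so H_2 = Z.

H_0 = Z,  H_1 = 0,  H_2 = Z.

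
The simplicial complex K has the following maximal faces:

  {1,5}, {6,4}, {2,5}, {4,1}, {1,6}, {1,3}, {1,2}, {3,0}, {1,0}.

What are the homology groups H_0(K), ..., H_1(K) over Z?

H_0 ≅ Z,  H_1 ≅ Z^3.

We work with the vertex ordering 0 < 1 < 2 < 3 < 4 < 5 < 6. The simplices of K, each written with vertices in increasing order, are:

  0-simplices (7): [0], [1], [2], [3], [4], [5], [6]
  1-simplices (9): [0,1], [0,3], [1,2], [1,3], [1,4], [1,5], [1,6], [2,5], [4,6]

Hence C_0 ≅ Z^7, C_1 ≅ Z^9.

The boundary map ∂_1: C_1 → C_0 is given by ∂[p,q] = [q] − [p]. For instance
  ∂[2,5] = [5] − [2].
As a 7×9 matrix over Z this has rank 6, with invariant factors (1,1,1,1,1,1).

From H_k ≅ ker(∂_k) / im(∂_{k+1}) we obtain:

  H_0: rank C_0 − rank ∂_1 = 7 − 6 = 1, and the invariant factors of ∂_1 are all 1, so H_0 = Z.
  H_1: rank ker ∂_1 − rank ∂_2 = (9 − 6) − 0 = 3, and there is no ∂_2, so H_1 = Z^3.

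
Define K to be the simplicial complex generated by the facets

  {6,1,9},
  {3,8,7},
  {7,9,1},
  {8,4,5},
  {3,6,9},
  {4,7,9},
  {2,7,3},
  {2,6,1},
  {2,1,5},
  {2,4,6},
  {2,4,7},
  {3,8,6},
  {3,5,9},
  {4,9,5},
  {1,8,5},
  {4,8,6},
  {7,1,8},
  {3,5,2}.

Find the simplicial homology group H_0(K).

H_0 = Z.

Take the total order 1 < 2 < 3 < 4 < 5 < 6 < 7 < 8 < 9 on the vertex set. Then K (dimension 2) consists of the simplices:

  0-simplices (9): [1], [2], [3], [4], [5], [6], [7], [8], [9]
  1-simplices (27): (27 of them)
  2-simplices (18): [1,2,5], [1,2,6], [1,5,8], [1,6,9], [1,7,8], [1,7,9], [2,3,5], [2,3,7], [2,4,6], [2,4,7], [3,5,9], [3,6,8], [3,6,9], [3,7,8], [4,5,8], [4,5,9], [4,6,8], [4,7,9]

giving chain groups C_0 ≅ Z^9, C_1 ≅ Z^27, C_2 ≅ Z^18.

Boundary ∂_1: C_1 → C_0 maps an edge to its endpoints' difference, ∂[p,q] = q − p.
As a 9×27 matrix over Z this has rank 8, with invariant factors (1,1,1,1,1,1,1,1).

Boundary ∂_2: C_2 → C_1 maps a triangle to the signed sum of its edges. For instance
  ∂[1,7,8] = [7,8] − [1,8] + [1,7],
  ∂[1,2,6] = [2,6] − [1,6] + [1,2].
As a 27×18 matrix over Z this has rank 17, with invariant factors (1,1,1,1,1,1,1,1,1,1,1,1,1,1,1,1,1).

From H_k ≅ ker(∂_k) / im(∂_{k+1}) we obtain:

  H_0: rank C_0 − rank ∂_1 = 9 − 8 = 1, and the invariant factors of ∂_1 are all 1, so H_0 = Z.

(K is a triangulation of the torus T^2.)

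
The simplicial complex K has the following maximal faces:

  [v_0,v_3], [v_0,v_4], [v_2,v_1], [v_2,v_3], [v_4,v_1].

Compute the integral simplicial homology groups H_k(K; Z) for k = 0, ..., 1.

H_0 ≅ Z,  H_1 ≅ Z.

Take the total order v_0 < v_1 < v_2 < v_3 < v_4 on the vertex set. Then K (dimension 1) consists of the simplices:

  0-simplices (5): [v_0], [v_1], [v_2], [v_3], [v_4]
  1-simplices (5): [v_0,v_3], [v_0,v_4], [v_1,v_2], [v_1,v_4], [v_2,v_3]

giving chain groups C_0 ≅ Z^5, C_1 ≅ Z^5.

∂_1: C_1 → C_0 is given by ∂[p,q] = [q] − [p]. For instance
  ∂[v_0,v_4] = [v_4] − [v_0].
The 5×5 boundary matrix has rank 4 and Smith normal form diag(1,1,1,1).

Reading off H_k = ker ∂_k / im ∂_{k+1}:

  H_0: rank C_0 − rank ∂_1 = 5 − 4 = 1, and the invariant factors of ∂_1 are all 1, so H_0 ≅ Z.
  H_1: rank ker ∂_1 − rank ∂_2 = (5 − 4) − 0 = 1, and there is no ∂_2, so H_1 ≅ Z.

As a check, the Euler characteristic is 5 − 5 = 0, which agrees with 1 − 1 = 0.
(K is a triangulation of the circle S^1.)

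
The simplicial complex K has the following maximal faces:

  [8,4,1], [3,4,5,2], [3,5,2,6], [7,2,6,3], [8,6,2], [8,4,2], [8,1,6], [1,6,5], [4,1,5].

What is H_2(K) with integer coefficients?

H_2 ≅ Z.

We work with the vertex ordering 1 < 2 < 3 < 4 < 5 < 6 < 7 < 8. The simplices of K, each written with vertices in increasing order, are:

  0-simplices (8): [1], [2], [3], [4], [5], [6], [7], [8]
  1-simplices (19): [1,4], [1,5], [1,6], [1,8], [2,3], [2,4], [2,5], [2,6], [2,7], [2,8], [3,4], [3,5], [3,6], [3,7], [4,5], [4,8], [5,6], [6,7], [6,8]
  2-simplices (16): [1,4,5], [1,4,8], [1,5,6], [1,6,8], [2,3,4], [2,3,5], [2,3,6], [2,3,7], [2,4,5], [2,4,8], [2,5,6], [2,6,7], [2,6,8], [3,4,5], [3,5,6], [3,6,7]
  3-simplices (3): [2,3,4,5], [2,3,5,6], [2,3,6,7]

giving chain groups C_0 ≅ Z^8, C_1 ≅ Z^19, C_2 ≅ Z^16, C_3 ≅ Z^3.

The boundary map ∂_1: C_1 → C_0 is given by ∂[p,q] = [q] − [p]. For instance
  ∂[6,7] = [7] − [6].
This gives a 8×19 integer matrix of rank 7; reducing to Smith normal form yields diagonal entries (1,1,1,1,1,1,1).

∂_2: C_2 → C_1 sends each 2-simplex [p,q,r] to [q,r] − [p,r] + [p,q]. For instance
  ∂[2,6,7] = [6,7] − [2,7] + [2,6],
  ∂[2,4,5] = [4,5] − [2,5] + [2,4].
As a 19×16 matrix over Z this has rank 12, with invariant factors (1,1,1,1,1,1,1,1,1,1,1,1).

Boundary ∂_3: C_3 → C_2 sends each 3-simplex σ to the alternating sum Σ_i (−1)^i (σ with its i-th vertex removed). For instance
  ∂[2,3,4,5] = [3,4,5] − [2,4,5] + [2,3,5] − [2,3,4],
  ∂[2,3,5,6] = [3,5,6] − [2,5,6] + [2,3,6] − [2,3,5].
This gives a 16×3 integer matrix of rank 3; reducing to Smith normal form yields diagonal entries (1,1,1).

From H_k ≅ ker(∂_k) / im(∂_{k+1}) we obtain:

  H_2: rank ker ∂_2 − rank ∂_3 = (16 − 12) − 3 = 1, and the invariant factors of ∂_3 are all 1, so H_2 ≅ Z.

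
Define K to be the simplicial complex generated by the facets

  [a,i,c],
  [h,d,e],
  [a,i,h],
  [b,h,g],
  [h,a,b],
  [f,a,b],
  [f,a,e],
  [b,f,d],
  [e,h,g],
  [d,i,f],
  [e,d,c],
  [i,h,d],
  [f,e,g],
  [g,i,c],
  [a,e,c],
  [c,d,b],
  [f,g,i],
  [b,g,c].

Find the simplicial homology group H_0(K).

H_0 ≅ Z.

Fix the vertex order a < b < c < d < e < f < g < h < i and write every simplex with vertices in increasing order. Then dim K = 2 and the simplices of K are:

  0-simplices (9): a, b, c, d, e, f, g, h, i
  1-simplices (27): ab, ac, ae, af, ah, ai, bc, bd, bf, bg, bh, cd, ce, cg, ci, de, df, dh, di, ef, eg, eh, fg, fi, gh, gi, hi
  2-simplices (18): abf, abh, ace, aci, aef, ahi, bcd, bcg, bdf, bgh, cde, cgi, deh, dfi, dhi, efg, egh, fgi

Hence C_0 ≅ Z^9, C_1 ≅ Z^27, C_2 ≅ Z^18.

The boundary map ∂_1: C_1 → C_0 is given by ∂[p,q] = [q] − [p]. For instance
  ∂ah = h − a.
As a 9×27 matrix over Z this has rank 8, with invariant factors (1,1,1,1,1,1,1,1).

Boundary ∂_2: C_2 → C_1 sends each 2-simplex [p,q,r] to [q,r] − [p,r] + [p,q]. For instance
  ∂efg = fg − eg + ef,
  ∂bdf = df − bf + bd.
This gives a 27×18 integer matrix of rank 17; reducing to Smith normal form yields diagonal entries (1,1,1,1,1,1,1,1,1,1,1,1,1,1,1,1,1).

Computing H_k = (kernel of ∂_k) / (image of ∂_{k+1}):

  H_0: rank C_0 − rank ∂_1 = 9 − 8 = 1, and the invariant factors of ∂_1 are all 1, so H_0 = Z.

(K is a triangulation of the torus T^2.)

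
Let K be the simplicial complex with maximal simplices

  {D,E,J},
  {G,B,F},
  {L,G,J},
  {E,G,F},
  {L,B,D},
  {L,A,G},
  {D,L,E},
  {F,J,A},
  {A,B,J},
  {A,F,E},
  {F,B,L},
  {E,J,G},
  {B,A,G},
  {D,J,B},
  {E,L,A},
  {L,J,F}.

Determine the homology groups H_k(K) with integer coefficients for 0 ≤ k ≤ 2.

Fix the vertex order A < B < D < E < F < G < J < L and write every simplex with vertices in increasing order. Then dim K = 2 and the simplices of K are:

  0-simplices (8): A, B, D, E, F, G, J, L
  1-simplices (24): AB, AE, AF, AG, AJ, AL, BD, BF, BG, BJ, BL, DE, DJ, DL, EF, EG, EJ, EL, FG, FJ, FL, GJ, GL, JL
  2-simplices (16): ABG, ABJ, AEF, AEL, AFJ, AGL, BDJ, BDL, BFG, BFL, DEJ, DEL, EFG, EGJ, FJL, GJL

Hence C_0 ≅ Z^8, C_1 ≅ Z^24, C_2 ≅ Z^16.

Boundary ∂_1: C_1 → C_0 sends each edge [p,q] (with p < q) to q − p.
As a 8×24 matrix over Z this has rank 7, with invariant factors (1,1,1,1,1,1,1).

The boundary map ∂_2: C_2 → C_1 sends each 2-simplex [p,q,r] to [q,r] − [p,r] + [p,q]. For instance
  ∂ABJ = BJ − AJ + AB,
  ∂BDL = DL − BL + BD.
This gives a 24×16 integer matrix of rank 15; reducing to Smith normal form yields diagonal entries (1,1,1,1,1,1,1,1,1,1,1,1,1,1,1).

From H_k ≅ ker(∂_k) / im(∂_{k+1}) we obtain:

  H_0: rank C_0 − rank ∂_1 = 8 − 7 = 1, and the invariant factors of ∂_1 are all 1, so H_0 = Z.
  H_1: rank ker ∂_1 − rank ∂_2 = (24 − 7) − 15 = 2, and the invariant factors of ∂_2 are all 1, so H_1 = Z^2.
  H_2: rank ker ∂_2 − rank ∂_3 = (16 − 15) − 0 = 1, and there is no ∂_3, so H_2 = Z.

As a check, the Euler characteristic is 8 − 24 + 16 = 0, which agrees with 1 − 2 + 1 = 0.

H_0 ≅ Z,  H_1 ≅ Z^2,  H_2 ≅ Z.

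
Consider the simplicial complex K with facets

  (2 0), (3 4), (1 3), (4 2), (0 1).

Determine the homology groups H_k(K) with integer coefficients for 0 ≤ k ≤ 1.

K has 5 vertices, 5 edges.
rank ∂_0 = 0, rank ∂_1 = 4 ⇒ b_0 = 5 − 0 − 4 = 1; all invariant factors of ∂_1 are 1 so no torsion. So H_0 ≅ Z.
rank ∂_1 = 4, rank ∂_2 = 0 ⇒ b_1 = 5 − 4 − 0 = 1. So H_1 ≅ Z.

H_0 ≅ Z,  H_1 ≅ Z.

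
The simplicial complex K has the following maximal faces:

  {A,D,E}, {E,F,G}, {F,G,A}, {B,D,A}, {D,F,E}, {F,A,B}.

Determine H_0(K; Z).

Order the vertices as A < B < D < E < F < G. Listing each simplex with vertices in this order, K has dimension 2 with simplices:

  0-simplices (6): A, B, D, E, F, G
  1-simplices (12): AB, AD, AE, AF, AG, BD, BF, DE, DF, EF, EG, FG
  2-simplices (6): ABD, ABF, ADE, AFG, DEF, EFG

Hence C_0 ≅ Z^6, C_1 ≅ Z^12, C_2 ≅ Z^6.

∂_1: C_1 → C_0 maps an edge to its endpoints' difference, ∂[p,q] = q − p. For instance
  ∂BD = D − B.
This gives a 6×12 integer matrix of rank 5; reducing to Smith normal form yields diagonal entries (1,1,1,1,1).

The boundary map ∂_2: C_2 → C_1 maps a triangle to the signed sum of its edges. For instance
  ∂AFG = FG − AG + AF,
  ∂ABD = BD − AD + AB.
The 12×6 boundary matrix has rank 6 and Smith normal form diag(1,1,1,1,1,1).

Now H_k = ker ∂_k / im ∂_{k+1}, so:

  H_0: rank C_0 − rank ∂_1 = 6 − 5 = 1, and the invariant factors of ∂_1 are all 1, so H_0 = Z.

(K is a triangulation of the cylinder S^1 x I.)

H_0 = Z.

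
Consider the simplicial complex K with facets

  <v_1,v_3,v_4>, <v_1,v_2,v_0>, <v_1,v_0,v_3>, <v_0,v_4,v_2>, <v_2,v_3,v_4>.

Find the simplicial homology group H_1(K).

H_1 ≅ Z.

Take the total order v_0 < v_1 < v_2 < v_3 < v_4 on the vertex set. Then K (dimension 2) consists of the simplices:

  0-simplices (5): [v_0], [v_1], [v_2], [v_3], [v_4]
  1-simplices (10): [v_0,v_1], [v_0,v_2], [v_0,v_3], [v_0,v_4], [v_1,v_2], [v_1,v_3], [v_1,v_4], [v_2,v_3], [v_2,v_4], [v_3,v_4]
  2-simplices (5): [v_0,v_1,v_2], [v_0,v_1,v_3], [v_0,v_2,v_4], [v_1,v_3,v_4], [v_2,v_3,v_4]

so the chain groups are C_0 ≅ Z^5, C_1 ≅ Z^10, C_2 ≅ Z^5.

∂_1: C_1 → C_0 sends each edge [p,q] (with p < q) to q − p. For instance
  ∂[v_1,v_2] = [v_2] − [v_1].
The 5×10 boundary matrix has rank 4 and Smith normal form diag(1,1,1,1).

The boundary map ∂_2: C_2 → C_1 acts by ∂[p,q,r] = [q,r] − [p,r] + [p,q]. For instance
  ∂[v_0,v_1,v_2] = [v_1,v_2] − [v_0,v_2] + [v_0,v_1],
  ∂[v_1,v_3,v_4] = [v_3,v_4] − [v_1,v_4] + [v_1,v_3].
This gives a 10×5 integer matrix of rank 5; reducing to Smith normal form yields diagonal entries (1,1,1,1,1).

Computing H_k = (kernel of ∂_k) / (image of ∂_{k+1}):

  H_1: rank ker ∂_1 − rank ∂_2 = (10 − 4) − 5 = 1, and the invariant factors of ∂_2 are all 1, so H_1 = Z.

(K is a triangulation of the Möbius band.)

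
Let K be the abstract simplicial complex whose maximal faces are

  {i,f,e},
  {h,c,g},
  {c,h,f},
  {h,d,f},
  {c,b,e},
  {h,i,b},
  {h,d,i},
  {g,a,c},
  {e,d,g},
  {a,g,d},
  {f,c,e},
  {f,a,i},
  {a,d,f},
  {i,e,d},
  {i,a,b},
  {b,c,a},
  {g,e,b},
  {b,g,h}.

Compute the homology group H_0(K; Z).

H_0 ≅ Z.

Order the vertices as a < b < c < d < e < f < g < h < i. Listing each simplex with vertices in this order, K has dimension 2 with simplices:

  0-simplices (9): a, b, c, d, e, f, g, h, i
  1-simplices (27): ab, ac, ad, af, ag, ai, bc, be, bg, bh, bi, ce, cf, cg, ch, de, df, dg, dh, di, ef, eg, ei, fh, fi, gh, hi
  2-simplices (18): abc, abi, acg, adf, adg, afi, bce, beg, bgh, bhi, cef, cfh, cgh, deg, dei, dfh, dhi, efi

giving chain groups C_0 ≅ Z^9, C_1 ≅ Z^27, C_2 ≅ Z^18.

∂_1: C_1 → C_0 is given by ∂[p,q] = [q] − [p].
This gives a 9×27 integer matrix of rank 8; reducing to Smith normal form yields diagonal entries (1,1,1,1,1,1,1,1).

∂_2: C_2 → C_1 maps a triangle to the signed sum of its edges. For instance
  ∂cgh = gh − ch + cg,
  ∂bgh = gh − bh + bg.
The resulting 27×18 matrix has rank 18, and its Smith normal form has invariant factors (1,1,1,1,1,1,1,1,1,1,1,1,1,1,1,1,1,2).

Now H_k = ker ∂_k / im ∂_{k+1}, so:

  H_0: rank C_0 − rank ∂_1 = 9 − 8 = 1, and the invariant factors of ∂_1 are all 1, so H_0 ≅ Z.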